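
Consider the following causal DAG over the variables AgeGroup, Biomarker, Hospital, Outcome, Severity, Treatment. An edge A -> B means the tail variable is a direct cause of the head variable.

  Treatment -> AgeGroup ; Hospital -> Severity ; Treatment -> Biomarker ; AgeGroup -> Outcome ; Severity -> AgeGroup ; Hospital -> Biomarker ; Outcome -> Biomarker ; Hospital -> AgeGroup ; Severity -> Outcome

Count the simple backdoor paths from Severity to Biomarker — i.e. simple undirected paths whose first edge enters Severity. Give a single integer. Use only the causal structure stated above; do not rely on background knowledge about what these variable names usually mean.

3

A backdoor path from Severity to Biomarker is any simple undirected path whose first edge points into Severity (i.e. leaves Severity via a parent).
Parents of Severity: {Hospital}.
Enumerating:
  P1: Severity <- Hospital -> AgeGroup <- Treatment -> Biomarker
  P2: Severity <- Hospital -> AgeGroup -> Outcome -> Biomarker
  P3: Severity <- Hospital -> Biomarker
That exhausts the simple backdoor paths. Count: 3.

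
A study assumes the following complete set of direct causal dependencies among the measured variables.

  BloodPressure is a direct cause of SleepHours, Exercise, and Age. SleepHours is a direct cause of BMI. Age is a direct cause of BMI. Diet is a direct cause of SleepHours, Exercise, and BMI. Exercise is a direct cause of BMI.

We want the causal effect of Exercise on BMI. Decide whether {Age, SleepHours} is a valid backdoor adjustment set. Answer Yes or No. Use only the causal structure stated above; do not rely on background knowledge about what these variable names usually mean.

No

Backdoor paths from Exercise to BMI (paths whose first edge points into Exercise):
  P1: Exercise <- BloodPressure -> Age -> BMI
  P2: Exercise <- BloodPressure -> SleepHours <- Diet -> BMI
  P3: Exercise <- BloodPressure -> SleepHours -> BMI
  P4: Exercise <- Diet -> SleepHours <- BloodPressure -> Age -> BMI
  P5: Exercise <- Diet -> SleepHours -> BMI
  P6: Exercise <- Diet -> BMI
Condition 1 (no descendant of Exercise in the set): holds — descendants of Exercise are {BMI}; none are in {Age, SleepHours}.
Condition 2 (every backdoor path blocked by {Age, SleepHours}):
  P1: blocked at chain node Age ∈ conditioning set.
  P2: open — collider(s) SleepHours are conditioned on (or have a conditioned descendant) and no non-collider on the path is in the set.
  P3: blocked at chain node SleepHours ∈ conditioning set.
  P4: blocked at chain node Age ∈ conditioning set.
  P5: blocked at chain node SleepHours ∈ conditioning set.
  P6: open — no interior node is in the conditioning set.
{Age, SleepHours} does not satisfy the backdoor criterion.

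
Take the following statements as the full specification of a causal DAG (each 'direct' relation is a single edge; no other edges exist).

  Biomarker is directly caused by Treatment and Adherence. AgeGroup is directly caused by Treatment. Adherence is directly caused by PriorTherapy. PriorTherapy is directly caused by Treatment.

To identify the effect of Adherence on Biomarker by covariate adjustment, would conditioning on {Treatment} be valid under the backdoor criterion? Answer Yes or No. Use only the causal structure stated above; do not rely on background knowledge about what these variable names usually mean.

Backdoor paths from Adherence to Biomarker (paths whose first edge points into Adherence):
  P1: Adherence <- PriorTherapy <- Treatment -> Biomarker
Condition 1 (no descendant of Adherence in the set): holds — descendants of Adherence are {Biomarker}; none are in {Treatment}.
Condition 2 (every backdoor path blocked by {Treatment}):
  P1: blocked at fork node Treatment ∈ conditioning set.
{Treatment} satisfies the backdoor criterion.

Yes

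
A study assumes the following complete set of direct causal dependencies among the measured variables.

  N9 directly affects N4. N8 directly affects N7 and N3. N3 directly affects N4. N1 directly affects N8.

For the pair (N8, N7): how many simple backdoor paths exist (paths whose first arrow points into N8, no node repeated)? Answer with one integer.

0

A backdoor path from N8 to N7 is any simple undirected path whose first edge points into N8 (i.e. leaves N8 via a parent).
Parents of N8: {N1}.
No simple path from any parent of N8 reaches N7 without revisiting N8, so there are no backdoor paths.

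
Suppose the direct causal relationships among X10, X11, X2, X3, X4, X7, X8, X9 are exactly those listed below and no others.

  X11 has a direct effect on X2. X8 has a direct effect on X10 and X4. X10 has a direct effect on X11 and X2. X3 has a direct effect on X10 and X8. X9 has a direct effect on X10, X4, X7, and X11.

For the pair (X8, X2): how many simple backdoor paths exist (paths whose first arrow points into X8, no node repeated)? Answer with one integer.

3

A backdoor path from X8 to X2 is any simple undirected path whose first edge points into X8 (i.e. leaves X8 via a parent).
Parents of X8: {X3}.
Enumerating:
  P1: X8 <- X3 -> X10 <- X9 -> X11 -> X2
  P2: X8 <- X3 -> X10 -> X11 -> X2
  P3: X8 <- X3 -> X10 -> X2
That exhausts the simple backdoor paths. Count: 3.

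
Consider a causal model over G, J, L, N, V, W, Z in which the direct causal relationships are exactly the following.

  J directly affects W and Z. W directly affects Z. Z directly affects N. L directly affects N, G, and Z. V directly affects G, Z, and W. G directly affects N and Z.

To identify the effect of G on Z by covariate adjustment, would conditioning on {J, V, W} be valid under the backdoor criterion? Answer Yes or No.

No

Backdoor paths from G to Z (paths whose first edge points into G):
  P1: G <- L -> Z
  P2: G <- L -> N <- Z
  P3: G <- V -> W <- J -> Z
  P4: G <- V -> W -> Z
  P5: G <- V -> Z
Condition 1 (no descendant of G in the set): holds — descendants of G are {N, Z}; none are in {J, V, W}.
Condition 2 (every backdoor path blocked by {J, V, W}):
  P1: open — no interior node is in the conditioning set.
  P2: blocked at collider N (neither it nor any descendant is in the conditioning set).
  P3: blocked at fork node V ∈ conditioning set.
  P4: blocked at fork node V ∈ conditioning set.
  P5: blocked at fork node V ∈ conditioning set.
{J, V, W} does not satisfy the backdoor criterion.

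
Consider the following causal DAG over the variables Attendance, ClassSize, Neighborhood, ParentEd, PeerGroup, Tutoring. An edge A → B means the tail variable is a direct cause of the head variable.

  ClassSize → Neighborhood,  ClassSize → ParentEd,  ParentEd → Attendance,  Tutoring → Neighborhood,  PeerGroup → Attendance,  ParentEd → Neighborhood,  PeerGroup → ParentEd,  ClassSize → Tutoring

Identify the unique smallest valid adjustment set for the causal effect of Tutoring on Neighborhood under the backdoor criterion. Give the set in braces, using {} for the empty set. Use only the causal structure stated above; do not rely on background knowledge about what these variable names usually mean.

Variables eligible for adjustment (non-descendants of Tutoring, excluding Tutoring and Neighborhood): {Attendance, ClassSize, ParentEd, PeerGroup}.
Backdoor paths from Tutoring to Neighborhood:
  P1: Tutoring <- ClassSize -> ParentEd -> Neighborhood
  P2: Tutoring <- ClassSize -> Neighborhood
The empty set is not sufficient: P1 (Tutoring <- ClassSize -> ParentEd -> Neighborhood) has no collider blocking it and no conditioned non-collider, so it is open.
Try {ClassSize}:
  P1: blocked at fork node ClassSize ∈ conditioning set.
  P2: blocked at fork node ClassSize ∈ conditioning set.
{ClassSize} contains no descendant of Tutoring and blocks every backdoor path.
No other singleton works — e.g. {PeerGroup} leaves P1 open — so {ClassSize} is the unique smallest valid adjustment set.

{ClassSize}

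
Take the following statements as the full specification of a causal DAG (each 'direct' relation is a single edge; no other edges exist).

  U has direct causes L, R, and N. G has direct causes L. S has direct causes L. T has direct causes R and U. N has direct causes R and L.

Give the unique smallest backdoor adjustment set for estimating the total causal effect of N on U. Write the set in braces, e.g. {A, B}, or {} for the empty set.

{L, R}

Variables eligible for adjustment (non-descendants of N, excluding N and U): {G, L, R, S}.
Backdoor paths from N to U:
  P1: N <- R -> U
  P2: N <- R -> T <- U
  P3: N <- L -> U
The empty set is not sufficient: P1 (N <- R -> U) has no collider blocking it and no conditioned non-collider, so it is open.
Try {L, R}:
  P1: blocked at fork node R ∈ conditioning set.
  P2: blocked at fork node R ∈ conditioning set.
  P3: blocked at fork node L ∈ conditioning set.
{L, R} contains no descendant of N and blocks every backdoor path.
Every element of {L, R} is needed (dropping L leaves P3 open; dropping R leaves P1 open), so no proper subset is valid.
Among all size-2 subsets of the eligible variables, only {L, R} blocks every backdoor path, so it is the unique smallest valid adjustment set.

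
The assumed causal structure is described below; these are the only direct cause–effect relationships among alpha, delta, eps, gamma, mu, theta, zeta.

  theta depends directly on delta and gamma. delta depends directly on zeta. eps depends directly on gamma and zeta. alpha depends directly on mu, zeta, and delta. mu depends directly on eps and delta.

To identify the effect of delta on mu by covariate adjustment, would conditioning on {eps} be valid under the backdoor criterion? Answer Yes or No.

Yes

Backdoor paths from delta to mu (paths whose first edge points into delta):
  P1: delta <- zeta -> eps -> mu
  P2: delta <- zeta -> alpha <- mu
Condition 1 (no descendant of delta in the set): holds — descendants of delta are {alpha, mu, theta}; none are in {eps}.
Condition 2 (every backdoor path blocked by {eps}):
  P1: blocked at chain node eps ∈ conditioning set.
  P2: blocked at collider alpha (neither it nor any descendant is in the conditioning set).
{eps} satisfies the backdoor criterion.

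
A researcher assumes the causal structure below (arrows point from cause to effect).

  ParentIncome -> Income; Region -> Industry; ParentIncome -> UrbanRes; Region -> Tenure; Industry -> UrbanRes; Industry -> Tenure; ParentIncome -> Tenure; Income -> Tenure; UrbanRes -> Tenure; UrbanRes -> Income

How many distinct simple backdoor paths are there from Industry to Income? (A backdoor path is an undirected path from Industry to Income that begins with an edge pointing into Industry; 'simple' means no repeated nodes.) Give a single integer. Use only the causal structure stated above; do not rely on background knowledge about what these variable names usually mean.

A backdoor path from Industry to Income is any simple undirected path whose first edge points into Industry (i.e. leaves Industry via a parent).
Parents of Industry: {Region}.
Enumerating:
  P1: Industry <- Region -> Tenure <- ParentIncome -> UrbanRes -> Income
  P2: Industry <- Region -> Tenure <- ParentIncome -> Income
  P3: Industry <- Region -> Tenure <- UrbanRes <- ParentIncome -> Income
  P4: Industry <- Region -> Tenure <- UrbanRes -> Income
  P5: Industry <- Region -> Tenure <- Income
That exhausts the simple backdoor paths. Count: 5.

5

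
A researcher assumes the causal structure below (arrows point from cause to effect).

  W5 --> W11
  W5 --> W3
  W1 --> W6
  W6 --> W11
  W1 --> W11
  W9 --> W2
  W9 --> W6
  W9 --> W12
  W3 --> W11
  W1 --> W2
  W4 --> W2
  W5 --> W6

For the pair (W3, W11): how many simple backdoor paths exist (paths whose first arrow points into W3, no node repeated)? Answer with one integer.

4

A backdoor path from W3 to W11 is any simple undirected path whose first edge points into W3 (i.e. leaves W3 via a parent).
Parents of W3: {W5}.
Enumerating:
  P1: W3 <- W5 -> W6 <- W9 -> W2 <- W1 -> W11
  P2: W3 <- W5 -> W6 <- W1 -> W11
  P3: W3 <- W5 -> W6 -> W11
  P4: W3 <- W5 -> W11
That exhausts the simple backdoor paths. Count: 4.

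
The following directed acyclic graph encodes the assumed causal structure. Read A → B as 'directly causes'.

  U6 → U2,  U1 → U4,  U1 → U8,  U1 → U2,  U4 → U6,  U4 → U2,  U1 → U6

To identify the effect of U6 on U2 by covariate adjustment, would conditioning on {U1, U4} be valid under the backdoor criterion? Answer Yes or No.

Backdoor paths from U6 to U2 (paths whose first edge points into U6):
  P1: U6 <- U1 -> U4 -> U2
  P2: U6 <- U1 -> U2
  P3: U6 <- U4 <- U1 -> U2
  P4: U6 <- U4 -> U2
Condition 1 (no descendant of U6 in the set): holds — descendants of U6 are {U2}; none are in {U1, U4}.
Condition 2 (every backdoor path blocked by {U1, U4}):
  P1: blocked at fork node U1 ∈ conditioning set.
  P2: blocked at fork node U1 ∈ conditioning set.
  P3: blocked at chain node U4 ∈ conditioning set.
  P4: blocked at fork node U4 ∈ conditioning set.
{U1, U4} satisfies the backdoor criterion.

Yes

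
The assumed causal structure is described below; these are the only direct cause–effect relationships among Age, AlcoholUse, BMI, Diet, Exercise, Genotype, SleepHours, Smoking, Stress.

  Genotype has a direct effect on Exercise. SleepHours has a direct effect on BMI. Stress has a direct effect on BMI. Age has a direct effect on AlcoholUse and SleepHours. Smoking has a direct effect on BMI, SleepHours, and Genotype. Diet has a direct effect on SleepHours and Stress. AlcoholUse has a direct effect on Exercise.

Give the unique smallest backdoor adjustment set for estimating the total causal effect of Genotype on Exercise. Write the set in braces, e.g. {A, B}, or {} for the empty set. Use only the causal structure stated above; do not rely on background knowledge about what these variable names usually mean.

{}

Variables eligible for adjustment (non-descendants of Genotype, excluding Genotype and Exercise): {Age, AlcoholUse, BMI, Diet, SleepHours, Smoking, Stress}.
Backdoor paths from Genotype to Exercise:
  P1: Genotype <- Smoking -> SleepHours <- Age -> AlcoholUse -> Exercise
  P2: Genotype <- Smoking -> BMI <- Stress <- Diet -> SleepHours <- Age -> AlcoholUse -> Exercise
  P3: Genotype <- Smoking -> BMI <- SleepHours <- Age -> AlcoholUse -> Exercise
Each backdoor path contains an unconditioned collider, so every path is already blocked with the empty conditioning set:
  P1: blocked at collider SleepHours (neither it nor any descendant is in the conditioning set).
  P2: blocked at collider BMI (neither it nor any descendant is in the conditioning set).
  P3: blocked at collider BMI (neither it nor any descendant is in the conditioning set).
The empty set is therefore the unique smallest valid set.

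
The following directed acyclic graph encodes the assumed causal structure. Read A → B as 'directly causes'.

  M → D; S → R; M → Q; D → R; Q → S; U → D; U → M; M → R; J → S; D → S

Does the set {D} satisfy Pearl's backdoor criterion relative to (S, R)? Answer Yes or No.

No

Backdoor paths from S to R (paths whose first edge points into S):
  P1: S <- Q <- M <- U -> D -> R
  P2: S <- Q <- M -> D -> R
  P3: S <- Q <- M -> R
  P4: S <- D <- U -> M -> R
  P5: S <- D <- M -> R
  P6: S <- D -> R
Condition 1 (no descendant of S in the set): holds — descendants of S are {R}; none are in {D}.
Condition 2 (every backdoor path blocked by {D}):
  P1: blocked at chain node D ∈ conditioning set.
  P2: blocked at chain node D ∈ conditioning set.
  P3: open — no interior node is in the conditioning set.
  P4: blocked at chain node D ∈ conditioning set.
  P5: blocked at chain node D ∈ conditioning set.
  P6: blocked at fork node D ∈ conditioning set.
{D} does not satisfy the backdoor criterion.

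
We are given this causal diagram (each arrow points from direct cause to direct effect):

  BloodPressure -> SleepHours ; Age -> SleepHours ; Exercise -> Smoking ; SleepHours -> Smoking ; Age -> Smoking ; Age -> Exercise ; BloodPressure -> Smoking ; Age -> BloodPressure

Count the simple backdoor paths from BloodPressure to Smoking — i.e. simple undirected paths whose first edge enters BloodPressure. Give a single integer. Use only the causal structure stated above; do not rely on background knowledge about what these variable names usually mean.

3

A backdoor path from BloodPressure to Smoking is any simple undirected path whose first edge points into BloodPressure (i.e. leaves BloodPressure via a parent).
Parents of BloodPressure: {Age}.
Enumerating:
  P1: BloodPressure <- Age -> Exercise -> Smoking
  P2: BloodPressure <- Age -> SleepHours -> Smoking
  P3: BloodPressure <- Age -> Smoking
That exhausts the simple backdoor paths. Count: 3.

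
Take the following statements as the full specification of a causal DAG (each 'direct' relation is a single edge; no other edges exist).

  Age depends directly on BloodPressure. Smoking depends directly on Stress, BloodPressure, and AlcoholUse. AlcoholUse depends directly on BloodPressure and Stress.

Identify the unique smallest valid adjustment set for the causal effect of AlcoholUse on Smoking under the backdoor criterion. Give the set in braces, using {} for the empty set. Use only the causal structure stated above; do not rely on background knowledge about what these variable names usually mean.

Variables eligible for adjustment (non-descendants of AlcoholUse, excluding AlcoholUse and Smoking): {Age, BloodPressure, Stress}.
Backdoor paths from AlcoholUse to Smoking:
  P1: AlcoholUse <- Stress -> Smoking
  P2: AlcoholUse <- BloodPressure -> Smoking
The empty set is not sufficient: P1 (AlcoholUse <- Stress -> Smoking) has no collider blocking it and no conditioned non-collider, so it is open.
Try {BloodPressure, Stress}:
  P1: blocked at fork node Stress ∈ conditioning set.
  P2: blocked at fork node BloodPressure ∈ conditioning set.
{BloodPressure, Stress} contains no descendant of AlcoholUse and blocks every backdoor path.
Every element of {BloodPressure, Stress} is needed (dropping BloodPressure leaves P2 open; dropping Stress leaves P1 open), so no proper subset is valid.
Among all size-2 subsets of the eligible variables, only {BloodPressure, Stress} blocks every backdoor path, so it is the unique smallest valid adjustment set.

{BloodPressure, Stress}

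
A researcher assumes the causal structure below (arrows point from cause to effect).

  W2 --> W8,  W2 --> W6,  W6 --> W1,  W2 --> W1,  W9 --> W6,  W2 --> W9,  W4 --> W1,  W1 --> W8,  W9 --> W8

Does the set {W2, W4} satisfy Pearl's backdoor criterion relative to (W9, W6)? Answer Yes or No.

Backdoor paths from W9 to W6 (paths whose first edge points into W9):
  P1: W9 <- W2 -> W6
  P2: W9 <- W2 -> W1 <- W6
  P3: W9 <- W2 -> W8 <- W1 <- W6
Condition 1 (no descendant of W9 in the set): holds — descendants of W9 are {W1, W6, W8}; none are in {W2, W4}.
Condition 2 (every backdoor path blocked by {W2, W4}):
  P1: blocked at fork node W2 ∈ conditioning set.
  P2: blocked at fork node W2 ∈ conditioning set.
  P3: blocked at fork node W2 ∈ conditioning set.
{W2, W4} satisfies the backdoor criterion.

Yes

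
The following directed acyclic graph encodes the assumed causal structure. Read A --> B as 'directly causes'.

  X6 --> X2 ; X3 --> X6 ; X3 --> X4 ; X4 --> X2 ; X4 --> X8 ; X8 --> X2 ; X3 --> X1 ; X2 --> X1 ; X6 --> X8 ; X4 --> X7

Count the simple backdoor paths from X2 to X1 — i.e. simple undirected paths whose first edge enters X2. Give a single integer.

A backdoor path from X2 to X1 is any simple undirected path whose first edge points into X2 (i.e. leaves X2 via a parent).
Parents of X2: {X4, X6, X8}.
Enumerating:
  P1: X2 <- X4 <- X3 -> X1
  P2: X2 <- X4 -> X8 <- X6 <- X3 -> X1
  P3: X2 <- X6 <- X3 -> X1
  P4: X2 <- X6 -> X8 <- X4 <- X3 -> X1
  P5: X2 <- X8 <- X4 <- X3 -> X1
  P6: X2 <- X8 <- X6 <- X3 -> X1
That exhausts the simple backdoor paths. Count: 6.

6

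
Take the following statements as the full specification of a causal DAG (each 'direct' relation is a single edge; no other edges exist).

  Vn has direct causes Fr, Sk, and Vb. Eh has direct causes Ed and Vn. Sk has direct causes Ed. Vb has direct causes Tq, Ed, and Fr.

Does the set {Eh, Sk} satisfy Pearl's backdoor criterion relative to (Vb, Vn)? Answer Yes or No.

Backdoor paths from Vb to Vn (paths whose first edge points into Vb):
  P1: Vb <- Fr -> Vn
  P2: Vb <- Ed -> Sk -> Vn
  P3: Vb <- Ed -> Eh <- Vn
Condition 1 (no descendant of Vb in the set): FAILS — Eh is a descendant of Vb.
Condition 2 (every backdoor path blocked by {Eh, Sk}):
  P1: open — no interior node is in the conditioning set.
  P2: blocked at chain node Sk ∈ conditioning set.
  P3: open — collider(s) Eh are conditioned on (or have a conditioned descendant) and no non-collider on the path is in the set.
{Eh, Sk} does not satisfy the backdoor criterion.

No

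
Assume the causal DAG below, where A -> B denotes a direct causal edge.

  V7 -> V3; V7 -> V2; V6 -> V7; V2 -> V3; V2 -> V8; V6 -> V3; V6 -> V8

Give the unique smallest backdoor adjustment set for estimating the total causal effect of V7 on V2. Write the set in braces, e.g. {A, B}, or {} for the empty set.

{}

Variables eligible for adjustment (non-descendants of V7, excluding V7 and V2): {V6}.
Backdoor paths from V7 to V2:
  P1: V7 <- V6 -> V8 <- V2
  P2: V7 <- V6 -> V3 <- V2
Each backdoor path contains an unconditioned collider, so every path is already blocked with the empty conditioning set:
  P1: blocked at collider V8 (neither it nor any descendant is in the conditioning set).
  P2: blocked at collider V3 (neither it nor any descendant is in the conditioning set).
The empty set is therefore the unique smallest valid set.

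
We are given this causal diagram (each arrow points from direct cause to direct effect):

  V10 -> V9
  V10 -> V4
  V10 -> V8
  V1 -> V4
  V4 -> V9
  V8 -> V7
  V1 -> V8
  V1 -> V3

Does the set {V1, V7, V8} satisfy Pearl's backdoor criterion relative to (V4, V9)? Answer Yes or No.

Backdoor paths from V4 to V9 (paths whose first edge points into V4):
  P1: V4 <- V10 -> V9
  P2: V4 <- V1 -> V8 <- V10 -> V9
Condition 1 (no descendant of V4 in the set): holds — descendants of V4 are {V9}; none are in {V1, V7, V8}.
Condition 2 (every backdoor path blocked by {V1, V7, V8}):
  P1: open — no interior node is in the conditioning set.
  P2: blocked at fork node V1 ∈ conditioning set.
{V1, V7, V8} does not satisfy the backdoor criterion.

No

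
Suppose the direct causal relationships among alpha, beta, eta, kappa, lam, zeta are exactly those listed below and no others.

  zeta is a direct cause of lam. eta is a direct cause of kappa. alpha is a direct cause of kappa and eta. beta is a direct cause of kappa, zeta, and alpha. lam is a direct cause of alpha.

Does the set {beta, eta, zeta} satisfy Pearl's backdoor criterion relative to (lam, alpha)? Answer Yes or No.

No

Backdoor paths from lam to alpha (paths whose first edge points into lam):
  P1: lam <- zeta <- beta -> alpha
  P2: lam <- zeta <- beta -> kappa <- alpha
  P3: lam <- zeta <- beta -> kappa <- eta <- alpha
Condition 1 (no descendant of lam in the set): FAILS — eta is a descendant of lam.
Condition 2 (every backdoor path blocked by {beta, eta, zeta}):
  P1: blocked at chain node zeta ∈ conditioning set.
  P2: blocked at chain node zeta ∈ conditioning set.
  P3: blocked at chain node zeta ∈ conditioning set.
{beta, eta, zeta} does not satisfy the backdoor criterion.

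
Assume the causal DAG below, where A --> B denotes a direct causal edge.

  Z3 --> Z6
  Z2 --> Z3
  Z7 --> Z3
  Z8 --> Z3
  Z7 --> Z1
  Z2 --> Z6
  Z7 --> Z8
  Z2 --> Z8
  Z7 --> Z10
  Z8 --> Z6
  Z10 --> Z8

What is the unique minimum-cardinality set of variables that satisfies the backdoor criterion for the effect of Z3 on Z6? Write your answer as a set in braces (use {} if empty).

{Z2, Z8}

Variables eligible for adjustment (non-descendants of Z3, excluding Z3 and Z6): {Z1, Z10, Z2, Z7, Z8}.
Backdoor paths from Z3 to Z6:
  P1: Z3 <- Z7 -> Z10 -> Z8 <- Z2 -> Z6
  P2: Z3 <- Z7 -> Z10 -> Z8 -> Z6
  P3: Z3 <- Z7 -> Z8 <- Z2 -> Z6
  P4: Z3 <- Z7 -> Z8 -> Z6
  P5: Z3 <- Z2 -> Z8 -> Z6
  P6: Z3 <- Z2 -> Z6
  P7: Z3 <- Z8 <- Z2 -> Z6
  P8: Z3 <- Z8 -> Z6
The empty set is not sufficient: P2 (Z3 <- Z7 -> Z10 -> Z8 -> Z6) has no collider blocking it and no conditioned non-collider, so it is open.
Try {Z2, Z8}:
  P1: blocked at fork node Z2 ∈ conditioning set.
  P2: blocked at chain node Z8 ∈ conditioning set.
  P3: blocked at fork node Z2 ∈ conditioning set.
  P4: blocked at chain node Z8 ∈ conditioning set.
  P5: blocked at fork node Z2 ∈ conditioning set.
  P6: blocked at fork node Z2 ∈ conditioning set.
  P7: blocked at chain node Z8 ∈ conditioning set.
  P8: blocked at fork node Z8 ∈ conditioning set.
{Z2, Z8} contains no descendant of Z3 and blocks every backdoor path.
Every element of {Z2, Z8} is needed (dropping Z2 leaves P1 open; dropping Z8 leaves P2 open), so no proper subset is valid.
Among all size-2 subsets of the eligible variables, only {Z2, Z8} blocks every backdoor path, so it is the unique smallest valid adjustment set.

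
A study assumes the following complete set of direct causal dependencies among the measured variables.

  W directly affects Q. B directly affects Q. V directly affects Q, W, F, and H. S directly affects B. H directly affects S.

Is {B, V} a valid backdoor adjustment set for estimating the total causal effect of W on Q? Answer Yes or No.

Backdoor paths from W to Q (paths whose first edge points into W):
  P1: W <- V -> H -> S -> B -> Q
  P2: W <- V -> Q
Condition 1 (no descendant of W in the set): holds — descendants of W are {Q}; none are in {B, V}.
Condition 2 (every backdoor path blocked by {B, V}):
  P1: blocked at fork node V ∈ conditioning set.
  P2: blocked at fork node V ∈ conditioning set.
{B, V} satisfies the backdoor criterion.

Yes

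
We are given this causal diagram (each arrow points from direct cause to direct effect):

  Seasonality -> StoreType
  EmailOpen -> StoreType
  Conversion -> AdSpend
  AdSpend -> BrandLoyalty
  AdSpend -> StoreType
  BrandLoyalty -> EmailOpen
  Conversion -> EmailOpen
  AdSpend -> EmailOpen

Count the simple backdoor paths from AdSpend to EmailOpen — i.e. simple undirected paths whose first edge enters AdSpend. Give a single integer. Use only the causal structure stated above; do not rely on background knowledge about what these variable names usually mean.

A backdoor path from AdSpend to EmailOpen is any simple undirected path whose first edge points into AdSpend (i.e. leaves AdSpend via a parent).
Parents of AdSpend: {Conversion}.
Enumerating:
  P1: AdSpend <- Conversion -> EmailOpen
That exhausts the simple backdoor paths. Count: 1.

1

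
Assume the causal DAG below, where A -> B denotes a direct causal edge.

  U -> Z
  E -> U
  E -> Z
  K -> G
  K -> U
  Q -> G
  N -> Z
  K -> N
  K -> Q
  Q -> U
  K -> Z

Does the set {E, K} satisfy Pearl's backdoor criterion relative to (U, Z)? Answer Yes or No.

Yes

Backdoor paths from U to Z (paths whose first edge points into U):
  P1: U <- E -> Z
  P2: U <- K -> N -> Z
  P3: U <- K -> Z
  P4: U <- Q <- K -> N -> Z
  P5: U <- Q <- K -> Z
  P6: U <- Q -> G <- K -> N -> Z
  P7: U <- Q -> G <- K -> Z
Condition 1 (no descendant of U in the set): holds — descendants of U are {Z}; none are in {E, K}.
Condition 2 (every backdoor path blocked by {E, K}):
  P1: blocked at fork node E ∈ conditioning set.
  P2: blocked at fork node K ∈ conditioning set.
  P3: blocked at fork node K ∈ conditioning set.
  P4: blocked at fork node K ∈ conditioning set.
  P5: blocked at fork node K ∈ conditioning set.
  P6: blocked at collider G (neither it nor any descendant is in the conditioning set).
  P7: blocked at collider G (neither it nor any descendant is in the conditioning set).
{E, K} satisfies the backdoor criterion.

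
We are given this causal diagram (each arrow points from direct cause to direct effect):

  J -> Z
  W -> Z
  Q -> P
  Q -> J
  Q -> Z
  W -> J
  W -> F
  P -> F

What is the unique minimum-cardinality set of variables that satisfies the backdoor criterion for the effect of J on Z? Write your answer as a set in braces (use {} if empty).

{Q, W}

Variables eligible for adjustment (non-descendants of J, excluding J and Z): {F, P, Q, W}.
Backdoor paths from J to Z:
  P1: J <- Q -> P -> F <- W -> Z
  P2: J <- Q -> Z
  P3: J <- W -> F <- P <- Q -> Z
  P4: J <- W -> Z
The empty set is not sufficient: P2 (J <- Q -> Z) has no collider blocking it and no conditioned non-collider, so it is open.
Try {Q, W}:
  P1: blocked at fork node Q ∈ conditioning set.
  P2: blocked at fork node Q ∈ conditioning set.
  P3: blocked at fork node W ∈ conditioning set.
  P4: blocked at fork node W ∈ conditioning set.
{Q, W} contains no descendant of J and blocks every backdoor path.
Every element of {Q, W} is needed (dropping Q leaves P2 open; dropping W leaves P4 open), so no proper subset is valid.
Among all size-2 subsets of the eligible variables, only {Q, W} blocks every backdoor path, so it is the unique smallest valid adjustment set.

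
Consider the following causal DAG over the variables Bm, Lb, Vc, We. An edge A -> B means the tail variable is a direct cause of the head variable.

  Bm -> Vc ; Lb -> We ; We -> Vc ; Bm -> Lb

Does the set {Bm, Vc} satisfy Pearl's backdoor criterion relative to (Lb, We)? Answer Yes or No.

Backdoor paths from Lb to We (paths whose first edge points into Lb):
  P1: Lb <- Bm -> Vc <- We
Condition 1 (no descendant of Lb in the set): FAILS — Vc is a descendant of Lb.
Condition 2 (every backdoor path blocked by {Bm, Vc}):
  P1: blocked at fork node Bm ∈ conditioning set.
{Bm, Vc} does not satisfy the backdoor criterion.

No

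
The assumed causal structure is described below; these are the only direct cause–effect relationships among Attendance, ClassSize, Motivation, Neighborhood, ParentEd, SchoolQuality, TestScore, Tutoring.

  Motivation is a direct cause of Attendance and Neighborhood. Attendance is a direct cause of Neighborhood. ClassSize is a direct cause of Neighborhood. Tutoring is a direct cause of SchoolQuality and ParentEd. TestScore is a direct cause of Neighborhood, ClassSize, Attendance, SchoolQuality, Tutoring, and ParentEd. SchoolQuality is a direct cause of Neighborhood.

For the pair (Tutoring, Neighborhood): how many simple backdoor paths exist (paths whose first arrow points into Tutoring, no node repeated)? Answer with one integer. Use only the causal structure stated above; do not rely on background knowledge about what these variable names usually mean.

A backdoor path from Tutoring to Neighborhood is any simple undirected path whose first edge points into Tutoring (i.e. leaves Tutoring via a parent).
Parents of Tutoring: {TestScore}.
Enumerating:
  P1: Tutoring <- TestScore -> SchoolQuality -> Neighborhood
  P2: Tutoring <- TestScore -> Attendance <- Motivation -> Neighborhood
  P3: Tutoring <- TestScore -> Attendance -> Neighborhood
  P4: Tutoring <- TestScore -> ClassSize -> Neighborhood
  P5: Tutoring <- TestScore -> Neighborhood
That exhausts the simple backdoor paths. Count: 5.

5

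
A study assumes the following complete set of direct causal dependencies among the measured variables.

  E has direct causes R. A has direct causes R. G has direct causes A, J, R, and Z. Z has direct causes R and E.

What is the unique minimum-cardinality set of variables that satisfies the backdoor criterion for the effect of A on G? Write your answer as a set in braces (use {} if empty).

Variables eligible for adjustment (non-descendants of A, excluding A and G): {E, J, R, Z}.
Backdoor paths from A to G:
  P1: A <- R -> E -> Z -> G
  P2: A <- R -> Z -> G
  P3: A <- R -> G
The empty set is not sufficient: P1 (A <- R -> E -> Z -> G) has no collider blocking it and no conditioned non-collider, so it is open.
Try {R}:
  P1: blocked at fork node R ∈ conditioning set.
  P2: blocked at fork node R ∈ conditioning set.
  P3: blocked at fork node R ∈ conditioning set.
{R} contains no descendant of A and blocks every backdoor path.
No other singleton works — e.g. {E} leaves P2 open — so {R} is the unique smallest valid adjustment set.

{R}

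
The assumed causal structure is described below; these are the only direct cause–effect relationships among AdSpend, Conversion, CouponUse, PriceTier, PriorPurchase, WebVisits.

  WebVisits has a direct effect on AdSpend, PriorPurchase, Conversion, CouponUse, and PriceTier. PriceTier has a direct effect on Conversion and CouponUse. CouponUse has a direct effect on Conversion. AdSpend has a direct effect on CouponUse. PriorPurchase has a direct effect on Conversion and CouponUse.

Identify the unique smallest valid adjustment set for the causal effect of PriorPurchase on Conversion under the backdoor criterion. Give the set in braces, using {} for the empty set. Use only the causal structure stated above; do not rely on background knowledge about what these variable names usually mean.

{WebVisits}

Variables eligible for adjustment (non-descendants of PriorPurchase, excluding PriorPurchase and Conversion): {AdSpend, PriceTier, WebVisits}.
Backdoor paths from PriorPurchase to Conversion:
  P1: PriorPurchase <- WebVisits -> AdSpend -> CouponUse <- PriceTier -> Conversion
  P2: PriorPurchase <- WebVisits -> AdSpend -> CouponUse -> Conversion
  P3: PriorPurchase <- WebVisits -> PriceTier -> CouponUse -> Conversion
  P4: PriorPurchase <- WebVisits -> PriceTier -> Conversion
  P5: PriorPurchase <- WebVisits -> CouponUse <- PriceTier -> Conversion
  P6: PriorPurchase <- WebVisits -> CouponUse -> Conversion
  P7: PriorPurchase <- WebVisits -> Conversion
The empty set is not sufficient: P2 (PriorPurchase <- WebVisits -> AdSpend -> CouponUse -> Conversion) has no collider blocking it and no conditioned non-collider, so it is open.
Try {WebVisits}:
  P1: blocked at fork node WebVisits ∈ conditioning set.
  P2: blocked at fork node WebVisits ∈ conditioning set.
  P3: blocked at fork node WebVisits ∈ conditioning set.
  P4: blocked at fork node WebVisits ∈ conditioning set.
  P5: blocked at fork node WebVisits ∈ conditioning set.
  P6: blocked at fork node WebVisits ∈ conditioning set.
  P7: blocked at fork node WebVisits ∈ conditioning set.
{WebVisits} contains no descendant of PriorPurchase and blocks every backdoor path.
No other singleton works — e.g. {AdSpend} leaves P3 open — so {WebVisits} is the unique smallest valid adjustment set.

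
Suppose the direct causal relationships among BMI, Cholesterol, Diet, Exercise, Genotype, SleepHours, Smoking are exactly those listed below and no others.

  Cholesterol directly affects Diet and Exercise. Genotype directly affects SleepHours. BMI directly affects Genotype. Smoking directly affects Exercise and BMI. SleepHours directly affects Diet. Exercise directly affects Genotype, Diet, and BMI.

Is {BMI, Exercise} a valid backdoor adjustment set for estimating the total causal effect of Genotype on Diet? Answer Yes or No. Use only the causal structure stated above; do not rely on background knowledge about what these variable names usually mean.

Yes

Backdoor paths from Genotype to Diet (paths whose first edge points into Genotype):
  P1: Genotype <- Exercise <- Cholesterol -> Diet
  P2: Genotype <- Exercise -> Diet
  P3: Genotype <- BMI <- Smoking -> Exercise <- Cholesterol -> Diet
  P4: Genotype <- BMI <- Smoking -> Exercise -> Diet
  P5: Genotype <- BMI <- Exercise <- Cholesterol -> Diet
  P6: Genotype <- BMI <- Exercise -> Diet
Condition 1 (no descendant of Genotype in the set): holds — descendants of Genotype are {Diet, SleepHours}; none are in {BMI, Exercise}.
Condition 2 (every backdoor path blocked by {BMI, Exercise}):
  P1: blocked at chain node Exercise ∈ conditioning set.
  P2: blocked at fork node Exercise ∈ conditioning set.
  P3: blocked at chain node BMI ∈ conditioning set.
  P4: blocked at chain node BMI ∈ conditioning set.
  P5: blocked at chain node BMI ∈ conditioning set.
  P6: blocked at chain node BMI ∈ conditioning set.
{BMI, Exercise} satisfies the backdoor criterion.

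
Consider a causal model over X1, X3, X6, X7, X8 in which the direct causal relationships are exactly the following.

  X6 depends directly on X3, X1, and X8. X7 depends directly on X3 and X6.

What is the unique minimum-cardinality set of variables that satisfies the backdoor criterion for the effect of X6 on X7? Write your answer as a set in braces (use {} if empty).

Variables eligible for adjustment (non-descendants of X6, excluding X6 and X7): {X1, X3, X8}.
Backdoor paths from X6 to X7:
  P1: X6 <- X3 -> X7
The empty set is not sufficient: P1 (X6 <- X3 -> X7) has no collider blocking it and no conditioned non-collider, so it is open.
Try {X3}:
  P1: blocked at fork node X3 ∈ conditioning set.
{X3} contains no descendant of X6 and blocks every backdoor path.
No other singleton works — e.g. {X8} leaves P1 open — so {X3} is the unique smallest valid adjustment set.

{X3}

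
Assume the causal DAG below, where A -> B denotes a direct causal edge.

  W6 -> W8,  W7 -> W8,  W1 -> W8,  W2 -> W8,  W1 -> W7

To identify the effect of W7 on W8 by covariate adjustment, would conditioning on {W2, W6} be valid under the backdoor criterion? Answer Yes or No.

No

Backdoor paths from W7 to W8 (paths whose first edge points into W7):
  P1: W7 <- W1 -> W8
Condition 1 (no descendant of W7 in the set): holds — descendants of W7 are {W8}; none are in {W2, W6}.
Condition 2 (every backdoor path blocked by {W2, W6}):
  P1: open — no interior node is in the conditioning set.
{W2, W6} does not satisfy the backdoor criterion.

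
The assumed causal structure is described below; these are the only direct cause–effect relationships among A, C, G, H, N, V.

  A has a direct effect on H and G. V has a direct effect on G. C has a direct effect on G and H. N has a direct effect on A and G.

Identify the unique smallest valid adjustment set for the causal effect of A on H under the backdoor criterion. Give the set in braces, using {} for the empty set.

{}

Variables eligible for adjustment (non-descendants of A, excluding A and H): {C, N, V}.
Backdoor paths from A to H:
  P1: A <- N -> G <- C -> H
Each backdoor path contains an unconditioned collider, so every path is already blocked with the empty conditioning set:
  P1: blocked at collider G (neither it nor any descendant is in the conditioning set).
The empty set is therefore the unique smallest valid set.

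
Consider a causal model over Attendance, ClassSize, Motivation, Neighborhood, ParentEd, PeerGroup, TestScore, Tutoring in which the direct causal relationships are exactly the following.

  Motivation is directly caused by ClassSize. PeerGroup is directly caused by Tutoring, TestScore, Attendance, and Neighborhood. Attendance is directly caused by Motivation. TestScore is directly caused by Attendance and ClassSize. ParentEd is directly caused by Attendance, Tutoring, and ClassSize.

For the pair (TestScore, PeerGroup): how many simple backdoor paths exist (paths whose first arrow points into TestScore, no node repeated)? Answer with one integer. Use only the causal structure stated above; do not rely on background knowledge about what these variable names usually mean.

7

A backdoor path from TestScore to PeerGroup is any simple undirected path whose first edge points into TestScore (i.e. leaves TestScore via a parent).
Parents of TestScore: {Attendance, ClassSize}.
Enumerating:
  P1: TestScore <- ClassSize -> Motivation -> Attendance -> ParentEd <- Tutoring -> PeerGroup
  P2: TestScore <- ClassSize -> Motivation -> Attendance -> PeerGroup
  P3: TestScore <- ClassSize -> ParentEd <- Attendance -> PeerGroup
  P4: TestScore <- ClassSize -> ParentEd <- Tutoring -> PeerGroup
  P5: TestScore <- Attendance <- Motivation <- ClassSize -> ParentEd <- Tutoring -> PeerGroup
  P6: TestScore <- Attendance -> ParentEd <- Tutoring -> PeerGroup
  P7: TestScore <- Attendance -> PeerGroup
That exhausts the simple backdoor paths. Count: 7.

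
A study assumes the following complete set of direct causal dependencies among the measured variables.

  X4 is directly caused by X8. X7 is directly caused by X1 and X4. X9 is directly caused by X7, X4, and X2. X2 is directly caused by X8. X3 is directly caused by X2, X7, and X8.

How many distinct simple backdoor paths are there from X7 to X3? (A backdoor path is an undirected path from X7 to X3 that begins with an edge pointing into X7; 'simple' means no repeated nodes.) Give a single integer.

A backdoor path from X7 to X3 is any simple undirected path whose first edge points into X7 (i.e. leaves X7 via a parent).
Parents of X7: {X1, X4}.
Enumerating:
  P1: X7 <- X4 <- X8 -> X2 -> X3
  P2: X7 <- X4 <- X8 -> X3
  P3: X7 <- X4 -> X9 <- X2 <- X8 -> X3
  P4: X7 <- X4 -> X9 <- X2 -> X3
That exhausts the simple backdoor paths. Count: 4.

4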